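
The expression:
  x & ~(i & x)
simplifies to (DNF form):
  x & ~i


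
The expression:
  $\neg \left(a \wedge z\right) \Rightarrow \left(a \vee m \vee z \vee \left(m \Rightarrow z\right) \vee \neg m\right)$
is always true.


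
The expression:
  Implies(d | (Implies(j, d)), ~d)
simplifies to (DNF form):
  ~d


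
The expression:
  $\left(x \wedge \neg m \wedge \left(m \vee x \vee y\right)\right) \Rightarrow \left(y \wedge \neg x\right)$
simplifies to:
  $m \vee \neg x$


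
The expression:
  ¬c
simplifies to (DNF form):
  ¬c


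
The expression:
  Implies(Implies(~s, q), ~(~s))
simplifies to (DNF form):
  s | ~q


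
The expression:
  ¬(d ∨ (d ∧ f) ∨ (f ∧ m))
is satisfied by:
  {d: False, m: False, f: False}
  {f: True, d: False, m: False}
  {m: True, d: False, f: False}


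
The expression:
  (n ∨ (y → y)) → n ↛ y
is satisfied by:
  {n: True, y: False}


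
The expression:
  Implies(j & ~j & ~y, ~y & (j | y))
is always true.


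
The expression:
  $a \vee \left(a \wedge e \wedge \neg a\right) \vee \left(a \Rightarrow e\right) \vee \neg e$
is always true.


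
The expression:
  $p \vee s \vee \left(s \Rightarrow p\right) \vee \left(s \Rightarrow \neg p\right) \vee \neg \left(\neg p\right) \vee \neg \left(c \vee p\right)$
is always true.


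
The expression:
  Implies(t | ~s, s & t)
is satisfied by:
  {s: True}


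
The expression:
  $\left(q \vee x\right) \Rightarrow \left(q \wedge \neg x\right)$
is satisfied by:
  {x: False}


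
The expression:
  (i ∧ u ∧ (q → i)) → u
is always true.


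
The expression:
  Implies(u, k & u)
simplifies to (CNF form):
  k | ~u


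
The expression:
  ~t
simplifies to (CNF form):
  ~t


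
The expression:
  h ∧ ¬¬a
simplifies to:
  a ∧ h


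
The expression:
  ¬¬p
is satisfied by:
  {p: True}


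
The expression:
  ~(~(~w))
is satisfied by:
  {w: False}


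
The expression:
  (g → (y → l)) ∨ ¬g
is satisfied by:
  {l: True, g: False, y: False}
  {g: False, y: False, l: False}
  {y: True, l: True, g: False}
  {y: True, g: False, l: False}
  {l: True, g: True, y: False}
  {g: True, l: False, y: False}
  {y: True, g: True, l: True}


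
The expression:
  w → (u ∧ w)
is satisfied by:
  {u: True, w: False}
  {w: False, u: False}
  {w: True, u: True}


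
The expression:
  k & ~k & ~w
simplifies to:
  False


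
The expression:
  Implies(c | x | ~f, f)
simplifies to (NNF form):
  f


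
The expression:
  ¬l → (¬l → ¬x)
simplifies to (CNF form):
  l ∨ ¬x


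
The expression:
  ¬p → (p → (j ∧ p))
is always true.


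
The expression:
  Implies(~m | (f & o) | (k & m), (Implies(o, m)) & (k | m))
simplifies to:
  m | (k & ~o)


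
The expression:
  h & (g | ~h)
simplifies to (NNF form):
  g & h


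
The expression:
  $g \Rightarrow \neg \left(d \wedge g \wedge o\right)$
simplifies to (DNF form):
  $\neg d \vee \neg g \vee \neg o$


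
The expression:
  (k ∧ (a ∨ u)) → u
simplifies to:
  u ∨ ¬a ∨ ¬k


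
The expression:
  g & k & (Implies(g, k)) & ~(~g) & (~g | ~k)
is never true.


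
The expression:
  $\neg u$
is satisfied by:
  {u: False}


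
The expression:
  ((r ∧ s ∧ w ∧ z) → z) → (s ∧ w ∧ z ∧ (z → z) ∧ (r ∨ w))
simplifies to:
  s ∧ w ∧ z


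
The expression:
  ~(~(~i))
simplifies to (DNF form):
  ~i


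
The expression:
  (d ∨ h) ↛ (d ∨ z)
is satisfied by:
  {h: True, d: False, z: False}


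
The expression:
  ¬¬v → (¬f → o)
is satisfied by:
  {o: True, f: True, v: False}
  {o: True, f: False, v: False}
  {f: True, o: False, v: False}
  {o: False, f: False, v: False}
  {o: True, v: True, f: True}
  {o: True, v: True, f: False}
  {v: True, f: True, o: False}


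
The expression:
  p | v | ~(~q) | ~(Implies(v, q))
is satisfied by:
  {q: True, v: True, p: True}
  {q: True, v: True, p: False}
  {q: True, p: True, v: False}
  {q: True, p: False, v: False}
  {v: True, p: True, q: False}
  {v: True, p: False, q: False}
  {p: True, v: False, q: False}


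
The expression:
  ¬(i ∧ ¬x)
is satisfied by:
  {x: True, i: False}
  {i: False, x: False}
  {i: True, x: True}


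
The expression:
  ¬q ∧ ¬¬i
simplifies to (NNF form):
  i ∧ ¬q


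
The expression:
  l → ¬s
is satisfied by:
  {l: False, s: False}
  {s: True, l: False}
  {l: True, s: False}


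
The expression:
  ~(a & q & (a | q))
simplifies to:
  ~a | ~q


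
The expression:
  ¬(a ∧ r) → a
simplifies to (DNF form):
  a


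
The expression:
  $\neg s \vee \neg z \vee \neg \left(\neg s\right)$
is always true.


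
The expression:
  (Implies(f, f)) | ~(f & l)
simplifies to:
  True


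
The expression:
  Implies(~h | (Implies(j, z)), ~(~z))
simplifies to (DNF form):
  z | (h & j)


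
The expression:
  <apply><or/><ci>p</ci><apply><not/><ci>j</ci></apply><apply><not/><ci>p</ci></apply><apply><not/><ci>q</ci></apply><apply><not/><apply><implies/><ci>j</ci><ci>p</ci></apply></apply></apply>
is always true.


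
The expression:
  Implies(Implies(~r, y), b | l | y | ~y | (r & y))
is always true.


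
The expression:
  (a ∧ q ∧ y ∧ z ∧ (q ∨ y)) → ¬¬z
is always true.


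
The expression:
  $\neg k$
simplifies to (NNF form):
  $\neg k$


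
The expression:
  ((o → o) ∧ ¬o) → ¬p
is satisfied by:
  {o: True, p: False}
  {p: False, o: False}
  {p: True, o: True}


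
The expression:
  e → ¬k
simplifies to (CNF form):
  ¬e ∨ ¬k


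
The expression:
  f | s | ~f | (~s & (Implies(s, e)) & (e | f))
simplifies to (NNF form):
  True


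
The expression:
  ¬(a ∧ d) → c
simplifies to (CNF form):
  (a ∨ c) ∧ (c ∨ d)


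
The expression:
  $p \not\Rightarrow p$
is never true.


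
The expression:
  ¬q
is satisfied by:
  {q: False}


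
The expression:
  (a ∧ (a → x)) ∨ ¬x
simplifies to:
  a ∨ ¬x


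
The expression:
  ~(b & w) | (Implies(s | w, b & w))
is always true.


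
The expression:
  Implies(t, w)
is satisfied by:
  {w: True, t: False}
  {t: False, w: False}
  {t: True, w: True}


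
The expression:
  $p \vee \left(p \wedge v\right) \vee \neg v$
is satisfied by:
  {p: True, v: False}
  {v: False, p: False}
  {v: True, p: True}


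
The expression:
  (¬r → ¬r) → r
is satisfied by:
  {r: True}


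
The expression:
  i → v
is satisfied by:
  {v: True, i: False}
  {i: False, v: False}
  {i: True, v: True}


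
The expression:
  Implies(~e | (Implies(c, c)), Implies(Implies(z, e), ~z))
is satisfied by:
  {e: False, z: False}
  {z: True, e: False}
  {e: True, z: False}


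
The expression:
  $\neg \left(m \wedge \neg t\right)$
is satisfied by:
  {t: True, m: False}
  {m: False, t: False}
  {m: True, t: True}


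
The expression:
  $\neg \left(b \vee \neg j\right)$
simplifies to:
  $j \wedge \neg b$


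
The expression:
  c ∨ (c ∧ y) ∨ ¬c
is always true.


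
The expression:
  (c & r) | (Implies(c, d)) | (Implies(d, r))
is always true.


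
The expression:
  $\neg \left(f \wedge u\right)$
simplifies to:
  $\neg f \vee \neg u$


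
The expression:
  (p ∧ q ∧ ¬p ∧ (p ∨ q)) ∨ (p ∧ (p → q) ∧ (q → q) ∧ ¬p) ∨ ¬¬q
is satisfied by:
  {q: True}


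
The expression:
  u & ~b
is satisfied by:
  {u: True, b: False}


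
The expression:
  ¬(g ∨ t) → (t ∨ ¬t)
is always true.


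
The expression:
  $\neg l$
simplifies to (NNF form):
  $\neg l$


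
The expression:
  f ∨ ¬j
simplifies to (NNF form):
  f ∨ ¬j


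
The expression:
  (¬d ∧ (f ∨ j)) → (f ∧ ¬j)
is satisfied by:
  {d: True, j: False}
  {j: False, d: False}
  {j: True, d: True}


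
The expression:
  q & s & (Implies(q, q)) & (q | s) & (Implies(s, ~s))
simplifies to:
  False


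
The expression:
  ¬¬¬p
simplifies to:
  ¬p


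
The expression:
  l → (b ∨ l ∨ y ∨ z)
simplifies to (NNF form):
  True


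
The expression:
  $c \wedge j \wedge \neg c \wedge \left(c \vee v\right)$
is never true.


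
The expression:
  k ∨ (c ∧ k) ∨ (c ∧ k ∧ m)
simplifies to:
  k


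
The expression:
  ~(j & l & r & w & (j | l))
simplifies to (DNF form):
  ~j | ~l | ~r | ~w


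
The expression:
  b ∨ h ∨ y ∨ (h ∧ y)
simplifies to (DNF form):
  b ∨ h ∨ y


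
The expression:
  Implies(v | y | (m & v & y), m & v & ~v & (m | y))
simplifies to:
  ~v & ~y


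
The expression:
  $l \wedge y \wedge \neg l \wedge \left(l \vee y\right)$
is never true.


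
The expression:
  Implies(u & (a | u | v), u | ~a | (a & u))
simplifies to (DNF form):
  True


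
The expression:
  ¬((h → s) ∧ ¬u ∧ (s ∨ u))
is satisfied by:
  {u: True, s: False}
  {s: False, u: False}
  {s: True, u: True}


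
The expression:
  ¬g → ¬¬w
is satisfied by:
  {g: True, w: True}
  {g: True, w: False}
  {w: True, g: False}


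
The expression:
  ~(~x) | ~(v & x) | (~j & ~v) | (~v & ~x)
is always true.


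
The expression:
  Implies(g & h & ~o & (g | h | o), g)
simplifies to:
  True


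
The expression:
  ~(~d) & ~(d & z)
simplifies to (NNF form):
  d & ~z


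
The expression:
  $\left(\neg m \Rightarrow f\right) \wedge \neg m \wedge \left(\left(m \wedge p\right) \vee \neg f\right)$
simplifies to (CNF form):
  $\text{False}$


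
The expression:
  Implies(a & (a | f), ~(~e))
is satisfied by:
  {e: True, a: False}
  {a: False, e: False}
  {a: True, e: True}


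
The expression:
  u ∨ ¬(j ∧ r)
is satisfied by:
  {u: True, r: False, j: False}
  {u: False, r: False, j: False}
  {j: True, u: True, r: False}
  {j: True, u: False, r: False}
  {r: True, u: True, j: False}
  {r: True, u: False, j: False}
  {r: True, j: True, u: True}


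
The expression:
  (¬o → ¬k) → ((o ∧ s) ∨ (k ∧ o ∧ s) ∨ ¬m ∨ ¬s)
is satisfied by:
  {k: True, o: True, s: False, m: False}
  {k: True, s: False, m: False, o: False}
  {o: True, s: False, m: False, k: False}
  {o: False, s: False, m: False, k: False}
  {k: True, m: True, o: True, s: False}
  {k: True, m: True, o: False, s: False}
  {m: True, o: True, k: False, s: False}
  {m: True, k: False, s: False, o: False}
  {o: True, k: True, s: True, m: False}
  {k: True, s: True, o: False, m: False}
  {o: True, s: True, k: False, m: False}
  {s: True, k: False, m: False, o: False}
  {k: True, m: True, s: True, o: True}
  {k: True, m: True, s: True, o: False}
  {m: True, s: True, o: True, k: False}


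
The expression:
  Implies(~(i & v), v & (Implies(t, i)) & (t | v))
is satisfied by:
  {i: True, v: True, t: False}
  {v: True, t: False, i: False}
  {i: True, t: True, v: True}


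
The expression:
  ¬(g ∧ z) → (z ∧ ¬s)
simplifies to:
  z ∧ (g ∨ ¬s)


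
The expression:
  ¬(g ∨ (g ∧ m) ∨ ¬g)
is never true.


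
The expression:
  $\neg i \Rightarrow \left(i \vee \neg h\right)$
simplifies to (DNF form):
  $i \vee \neg h$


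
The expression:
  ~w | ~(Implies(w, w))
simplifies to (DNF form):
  ~w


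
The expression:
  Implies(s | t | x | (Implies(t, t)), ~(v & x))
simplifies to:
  ~v | ~x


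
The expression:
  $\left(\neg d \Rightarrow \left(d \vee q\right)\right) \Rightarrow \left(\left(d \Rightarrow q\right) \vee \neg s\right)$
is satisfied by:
  {q: True, s: False, d: False}
  {s: False, d: False, q: False}
  {d: True, q: True, s: False}
  {d: True, s: False, q: False}
  {q: True, s: True, d: False}
  {s: True, q: False, d: False}
  {d: True, s: True, q: True}


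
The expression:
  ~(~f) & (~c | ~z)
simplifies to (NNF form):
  f & (~c | ~z)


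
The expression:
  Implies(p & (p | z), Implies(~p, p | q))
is always true.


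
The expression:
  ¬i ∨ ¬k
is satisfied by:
  {k: False, i: False}
  {i: True, k: False}
  {k: True, i: False}


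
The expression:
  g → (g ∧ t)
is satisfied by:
  {t: True, g: False}
  {g: False, t: False}
  {g: True, t: True}


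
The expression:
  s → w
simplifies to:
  w ∨ ¬s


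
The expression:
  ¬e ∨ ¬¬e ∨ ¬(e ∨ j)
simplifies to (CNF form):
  True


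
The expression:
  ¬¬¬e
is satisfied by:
  {e: False}


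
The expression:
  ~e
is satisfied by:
  {e: False}


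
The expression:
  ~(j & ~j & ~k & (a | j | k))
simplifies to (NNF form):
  True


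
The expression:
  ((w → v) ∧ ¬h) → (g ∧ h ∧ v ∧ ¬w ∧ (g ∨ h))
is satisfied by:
  {h: True, w: True, v: False}
  {h: True, w: False, v: False}
  {h: True, v: True, w: True}
  {h: True, v: True, w: False}
  {w: True, v: False, h: False}


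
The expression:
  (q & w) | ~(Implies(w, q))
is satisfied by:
  {w: True}


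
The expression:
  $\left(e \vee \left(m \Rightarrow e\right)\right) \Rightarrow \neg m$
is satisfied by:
  {m: False, e: False}
  {e: True, m: False}
  {m: True, e: False}


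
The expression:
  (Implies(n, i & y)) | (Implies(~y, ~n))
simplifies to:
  y | ~n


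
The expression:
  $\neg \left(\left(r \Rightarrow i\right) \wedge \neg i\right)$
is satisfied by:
  {i: True, r: True}
  {i: True, r: False}
  {r: True, i: False}


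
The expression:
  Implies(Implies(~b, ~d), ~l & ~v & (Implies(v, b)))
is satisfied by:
  {d: True, l: False, v: False, b: False}
  {d: False, l: False, v: False, b: False}
  {b: True, d: True, l: False, v: False}
  {b: True, d: False, l: False, v: False}
  {v: True, d: True, l: False, b: False}
  {l: True, d: True, v: False, b: False}
  {v: True, l: True, d: True, b: False}


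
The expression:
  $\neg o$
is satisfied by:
  {o: False}


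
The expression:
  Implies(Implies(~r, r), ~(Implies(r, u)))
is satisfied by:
  {u: False, r: False}
  {r: True, u: False}
  {u: True, r: False}


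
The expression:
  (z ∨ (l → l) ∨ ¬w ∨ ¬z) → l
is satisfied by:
  {l: True}


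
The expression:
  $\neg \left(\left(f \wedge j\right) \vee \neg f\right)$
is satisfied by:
  {f: True, j: False}


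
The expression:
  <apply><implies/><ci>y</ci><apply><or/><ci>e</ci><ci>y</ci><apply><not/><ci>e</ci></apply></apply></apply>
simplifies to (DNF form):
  <true/>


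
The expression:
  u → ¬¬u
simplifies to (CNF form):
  True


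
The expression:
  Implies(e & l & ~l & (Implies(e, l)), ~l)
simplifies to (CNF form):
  True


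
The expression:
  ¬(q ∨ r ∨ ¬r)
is never true.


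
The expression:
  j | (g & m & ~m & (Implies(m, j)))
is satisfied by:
  {j: True}


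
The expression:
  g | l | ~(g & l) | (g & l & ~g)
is always true.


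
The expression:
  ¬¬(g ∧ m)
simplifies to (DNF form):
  g ∧ m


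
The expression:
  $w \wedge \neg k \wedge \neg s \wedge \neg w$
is never true.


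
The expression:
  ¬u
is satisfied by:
  {u: False}


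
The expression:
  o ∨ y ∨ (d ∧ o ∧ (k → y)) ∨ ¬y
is always true.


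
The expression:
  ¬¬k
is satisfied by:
  {k: True}


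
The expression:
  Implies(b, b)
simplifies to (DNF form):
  True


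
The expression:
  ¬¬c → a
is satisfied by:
  {a: True, c: False}
  {c: False, a: False}
  {c: True, a: True}


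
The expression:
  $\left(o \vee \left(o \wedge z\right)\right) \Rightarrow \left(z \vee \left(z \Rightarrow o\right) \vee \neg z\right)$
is always true.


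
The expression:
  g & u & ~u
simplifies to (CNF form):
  False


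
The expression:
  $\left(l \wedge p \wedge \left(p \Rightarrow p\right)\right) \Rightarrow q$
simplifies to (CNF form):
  $q \vee \neg l \vee \neg p$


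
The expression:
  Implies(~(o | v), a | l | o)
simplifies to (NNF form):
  a | l | o | v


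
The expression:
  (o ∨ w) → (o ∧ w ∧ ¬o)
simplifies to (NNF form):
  ¬o ∧ ¬w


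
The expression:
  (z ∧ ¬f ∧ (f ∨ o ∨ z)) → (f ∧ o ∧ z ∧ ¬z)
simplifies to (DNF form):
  f ∨ ¬z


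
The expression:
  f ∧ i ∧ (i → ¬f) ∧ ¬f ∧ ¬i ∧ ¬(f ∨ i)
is never true.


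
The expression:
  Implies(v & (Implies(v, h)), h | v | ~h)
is always true.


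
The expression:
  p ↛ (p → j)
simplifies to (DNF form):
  p ∧ ¬j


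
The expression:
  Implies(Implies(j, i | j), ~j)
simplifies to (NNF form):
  ~j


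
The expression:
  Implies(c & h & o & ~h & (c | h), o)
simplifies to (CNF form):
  True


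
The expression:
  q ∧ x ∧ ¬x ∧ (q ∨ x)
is never true.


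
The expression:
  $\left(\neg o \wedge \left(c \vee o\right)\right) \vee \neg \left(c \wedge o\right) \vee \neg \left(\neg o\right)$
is always true.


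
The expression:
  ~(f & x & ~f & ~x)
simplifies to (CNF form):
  True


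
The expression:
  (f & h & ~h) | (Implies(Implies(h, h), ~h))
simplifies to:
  ~h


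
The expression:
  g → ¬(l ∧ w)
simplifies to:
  ¬g ∨ ¬l ∨ ¬w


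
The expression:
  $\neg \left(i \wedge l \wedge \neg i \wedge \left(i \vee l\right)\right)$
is always true.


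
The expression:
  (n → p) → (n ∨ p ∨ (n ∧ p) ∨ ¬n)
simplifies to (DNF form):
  True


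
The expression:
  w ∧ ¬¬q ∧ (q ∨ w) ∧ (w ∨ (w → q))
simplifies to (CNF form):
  q ∧ w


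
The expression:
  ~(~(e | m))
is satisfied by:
  {m: True, e: True}
  {m: True, e: False}
  {e: True, m: False}


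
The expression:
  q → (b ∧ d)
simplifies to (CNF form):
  (b ∨ ¬q) ∧ (d ∨ ¬q)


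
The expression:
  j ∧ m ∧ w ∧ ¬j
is never true.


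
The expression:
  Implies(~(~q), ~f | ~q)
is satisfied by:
  {q: False, f: False}
  {f: True, q: False}
  {q: True, f: False}


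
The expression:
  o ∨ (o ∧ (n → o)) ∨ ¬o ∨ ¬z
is always true.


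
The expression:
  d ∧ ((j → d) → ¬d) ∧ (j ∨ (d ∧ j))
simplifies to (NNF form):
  False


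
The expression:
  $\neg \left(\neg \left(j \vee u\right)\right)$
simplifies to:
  $j \vee u$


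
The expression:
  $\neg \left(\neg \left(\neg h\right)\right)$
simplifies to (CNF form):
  $\neg h$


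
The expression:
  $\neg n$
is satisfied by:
  {n: False}


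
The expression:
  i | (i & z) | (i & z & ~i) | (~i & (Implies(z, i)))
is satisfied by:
  {i: True, z: False}
  {z: False, i: False}
  {z: True, i: True}


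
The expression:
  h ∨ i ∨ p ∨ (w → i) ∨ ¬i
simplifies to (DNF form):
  True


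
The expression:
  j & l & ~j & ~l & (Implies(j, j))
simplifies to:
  False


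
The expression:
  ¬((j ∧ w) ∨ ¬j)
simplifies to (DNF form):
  j ∧ ¬w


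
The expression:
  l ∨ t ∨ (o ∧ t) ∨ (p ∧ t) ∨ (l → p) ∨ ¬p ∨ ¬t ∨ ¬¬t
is always true.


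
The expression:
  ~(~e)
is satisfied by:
  {e: True}


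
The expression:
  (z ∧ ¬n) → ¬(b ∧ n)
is always true.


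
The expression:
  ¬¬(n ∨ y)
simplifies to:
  n ∨ y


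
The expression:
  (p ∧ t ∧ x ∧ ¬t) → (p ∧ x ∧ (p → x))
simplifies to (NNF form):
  True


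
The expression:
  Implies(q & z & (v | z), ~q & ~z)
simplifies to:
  ~q | ~z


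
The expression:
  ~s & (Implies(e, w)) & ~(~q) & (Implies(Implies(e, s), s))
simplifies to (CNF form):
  e & q & w & ~s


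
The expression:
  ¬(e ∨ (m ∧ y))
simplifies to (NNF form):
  ¬e ∧ (¬m ∨ ¬y)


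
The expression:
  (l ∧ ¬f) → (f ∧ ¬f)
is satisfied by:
  {f: True, l: False}
  {l: False, f: False}
  {l: True, f: True}


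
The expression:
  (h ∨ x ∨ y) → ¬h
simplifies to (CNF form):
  ¬h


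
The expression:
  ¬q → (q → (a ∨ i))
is always true.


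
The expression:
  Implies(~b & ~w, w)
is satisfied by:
  {b: True, w: True}
  {b: True, w: False}
  {w: True, b: False}


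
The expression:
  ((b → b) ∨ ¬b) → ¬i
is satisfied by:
  {i: False}


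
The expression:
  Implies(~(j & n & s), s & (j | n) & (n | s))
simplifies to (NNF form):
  s & (j | n)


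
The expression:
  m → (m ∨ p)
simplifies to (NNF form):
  True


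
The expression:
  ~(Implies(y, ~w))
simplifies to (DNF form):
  w & y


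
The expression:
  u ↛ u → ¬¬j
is always true.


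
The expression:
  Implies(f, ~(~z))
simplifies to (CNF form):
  z | ~f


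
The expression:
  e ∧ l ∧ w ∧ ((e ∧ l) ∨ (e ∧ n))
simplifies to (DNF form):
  e ∧ l ∧ w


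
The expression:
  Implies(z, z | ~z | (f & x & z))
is always true.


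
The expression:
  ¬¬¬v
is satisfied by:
  {v: False}


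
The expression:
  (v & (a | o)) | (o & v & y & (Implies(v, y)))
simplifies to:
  v & (a | o)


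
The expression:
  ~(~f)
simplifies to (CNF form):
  f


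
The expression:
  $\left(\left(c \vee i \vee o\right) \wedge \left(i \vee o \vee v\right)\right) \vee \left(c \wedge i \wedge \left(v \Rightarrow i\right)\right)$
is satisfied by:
  {i: True, o: True, v: True, c: True}
  {i: True, o: True, v: True, c: False}
  {i: True, o: True, c: True, v: False}
  {i: True, o: True, c: False, v: False}
  {i: True, v: True, c: True, o: False}
  {i: True, v: True, c: False, o: False}
  {i: True, v: False, c: True, o: False}
  {i: True, v: False, c: False, o: False}
  {o: True, v: True, c: True, i: False}
  {o: True, v: True, c: False, i: False}
  {o: True, c: True, v: False, i: False}
  {o: True, c: False, v: False, i: False}
  {v: True, c: True, o: False, i: False}


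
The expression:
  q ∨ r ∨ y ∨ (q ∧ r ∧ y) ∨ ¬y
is always true.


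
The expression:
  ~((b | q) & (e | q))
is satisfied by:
  {q: False, e: False, b: False}
  {b: True, q: False, e: False}
  {e: True, q: False, b: False}


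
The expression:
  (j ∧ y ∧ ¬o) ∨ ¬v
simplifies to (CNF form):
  (j ∨ ¬v) ∧ (y ∨ ¬v) ∧ (¬o ∨ ¬v)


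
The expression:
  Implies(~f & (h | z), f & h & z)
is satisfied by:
  {f: True, h: False, z: False}
  {z: True, f: True, h: False}
  {f: True, h: True, z: False}
  {z: True, f: True, h: True}
  {z: False, h: False, f: False}


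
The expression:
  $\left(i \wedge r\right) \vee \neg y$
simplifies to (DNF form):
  $\left(i \wedge r\right) \vee \neg y$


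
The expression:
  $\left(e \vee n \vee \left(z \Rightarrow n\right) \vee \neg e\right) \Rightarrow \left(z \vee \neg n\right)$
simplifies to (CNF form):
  $z \vee \neg n$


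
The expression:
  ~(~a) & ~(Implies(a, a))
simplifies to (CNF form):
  False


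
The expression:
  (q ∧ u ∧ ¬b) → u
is always true.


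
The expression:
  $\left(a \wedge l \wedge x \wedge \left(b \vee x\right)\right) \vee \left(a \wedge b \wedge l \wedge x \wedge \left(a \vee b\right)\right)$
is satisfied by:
  {a: True, x: True, l: True}


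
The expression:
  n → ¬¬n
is always true.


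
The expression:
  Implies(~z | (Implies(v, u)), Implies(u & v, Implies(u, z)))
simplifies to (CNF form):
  z | ~u | ~v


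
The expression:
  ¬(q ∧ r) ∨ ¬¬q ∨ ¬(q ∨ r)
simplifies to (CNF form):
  True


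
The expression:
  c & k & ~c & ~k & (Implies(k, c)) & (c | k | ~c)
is never true.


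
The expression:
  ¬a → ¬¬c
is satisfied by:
  {a: True, c: True}
  {a: True, c: False}
  {c: True, a: False}


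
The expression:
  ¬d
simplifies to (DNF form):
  ¬d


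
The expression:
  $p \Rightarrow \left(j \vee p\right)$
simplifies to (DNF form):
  $\text{True}$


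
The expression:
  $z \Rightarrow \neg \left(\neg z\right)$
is always true.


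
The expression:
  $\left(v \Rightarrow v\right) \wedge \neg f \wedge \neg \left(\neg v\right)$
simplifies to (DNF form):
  $v \wedge \neg f$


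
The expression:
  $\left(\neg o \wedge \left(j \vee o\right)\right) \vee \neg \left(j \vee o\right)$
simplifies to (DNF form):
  $\neg o$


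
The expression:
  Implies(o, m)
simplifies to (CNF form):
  m | ~o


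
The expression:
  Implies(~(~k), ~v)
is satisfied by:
  {k: False, v: False}
  {v: True, k: False}
  {k: True, v: False}


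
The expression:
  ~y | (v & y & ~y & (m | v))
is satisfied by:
  {y: False}


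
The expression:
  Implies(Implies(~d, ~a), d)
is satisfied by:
  {a: True, d: True}
  {a: True, d: False}
  {d: True, a: False}


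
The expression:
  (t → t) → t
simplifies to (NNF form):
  t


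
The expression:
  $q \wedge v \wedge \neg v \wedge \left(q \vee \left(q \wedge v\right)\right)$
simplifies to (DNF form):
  $\text{False}$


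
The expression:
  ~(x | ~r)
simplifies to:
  r & ~x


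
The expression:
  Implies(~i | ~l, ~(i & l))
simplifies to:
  True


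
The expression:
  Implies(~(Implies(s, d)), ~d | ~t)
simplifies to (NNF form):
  True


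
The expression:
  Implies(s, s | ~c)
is always true.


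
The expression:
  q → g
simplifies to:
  g ∨ ¬q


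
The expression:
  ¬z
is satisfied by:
  {z: False}


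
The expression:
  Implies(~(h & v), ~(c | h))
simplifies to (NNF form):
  (h & v) | (~c & ~h)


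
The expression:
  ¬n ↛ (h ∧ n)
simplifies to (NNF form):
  ¬n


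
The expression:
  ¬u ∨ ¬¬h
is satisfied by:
  {h: True, u: False}
  {u: False, h: False}
  {u: True, h: True}


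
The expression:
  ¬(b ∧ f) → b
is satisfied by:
  {b: True}


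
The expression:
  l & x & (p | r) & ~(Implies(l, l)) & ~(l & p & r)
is never true.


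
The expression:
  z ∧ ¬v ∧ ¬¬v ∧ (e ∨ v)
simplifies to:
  False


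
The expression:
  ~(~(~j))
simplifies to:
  ~j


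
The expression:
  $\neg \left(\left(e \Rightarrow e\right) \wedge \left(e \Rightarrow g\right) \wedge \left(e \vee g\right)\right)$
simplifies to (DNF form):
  $\neg g$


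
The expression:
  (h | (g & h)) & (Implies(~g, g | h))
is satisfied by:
  {h: True}


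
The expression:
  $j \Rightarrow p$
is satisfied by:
  {p: True, j: False}
  {j: False, p: False}
  {j: True, p: True}


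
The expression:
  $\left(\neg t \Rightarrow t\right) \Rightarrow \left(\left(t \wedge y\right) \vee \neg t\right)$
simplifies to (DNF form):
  $y \vee \neg t$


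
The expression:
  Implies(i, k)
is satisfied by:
  {k: True, i: False}
  {i: False, k: False}
  {i: True, k: True}


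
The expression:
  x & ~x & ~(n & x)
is never true.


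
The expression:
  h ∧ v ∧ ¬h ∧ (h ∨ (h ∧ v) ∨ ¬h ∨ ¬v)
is never true.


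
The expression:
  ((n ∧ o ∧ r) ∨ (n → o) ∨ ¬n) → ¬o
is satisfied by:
  {o: False}


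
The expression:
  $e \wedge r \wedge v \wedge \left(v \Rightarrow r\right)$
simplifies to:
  $e \wedge r \wedge v$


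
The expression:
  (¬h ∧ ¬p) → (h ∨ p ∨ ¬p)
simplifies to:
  True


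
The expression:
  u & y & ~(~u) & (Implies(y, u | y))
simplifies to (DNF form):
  u & y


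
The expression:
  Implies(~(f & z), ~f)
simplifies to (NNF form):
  z | ~f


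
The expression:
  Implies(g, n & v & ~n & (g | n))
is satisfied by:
  {g: False}


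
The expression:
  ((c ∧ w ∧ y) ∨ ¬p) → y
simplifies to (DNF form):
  p ∨ y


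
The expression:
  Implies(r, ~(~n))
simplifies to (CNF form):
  n | ~r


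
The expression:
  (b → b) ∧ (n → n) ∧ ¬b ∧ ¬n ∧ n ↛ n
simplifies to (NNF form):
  False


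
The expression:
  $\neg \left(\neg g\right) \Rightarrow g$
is always true.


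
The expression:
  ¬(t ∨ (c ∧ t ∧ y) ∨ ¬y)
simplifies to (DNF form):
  y ∧ ¬t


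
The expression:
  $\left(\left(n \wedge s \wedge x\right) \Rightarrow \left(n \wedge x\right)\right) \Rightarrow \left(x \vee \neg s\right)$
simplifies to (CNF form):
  $x \vee \neg s$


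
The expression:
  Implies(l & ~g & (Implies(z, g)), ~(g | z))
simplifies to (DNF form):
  True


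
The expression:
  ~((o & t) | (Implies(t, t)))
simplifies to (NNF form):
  False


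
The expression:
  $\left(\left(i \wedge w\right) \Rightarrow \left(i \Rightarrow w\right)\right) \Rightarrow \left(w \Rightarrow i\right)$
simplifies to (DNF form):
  $i \vee \neg w$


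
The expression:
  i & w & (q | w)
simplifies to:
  i & w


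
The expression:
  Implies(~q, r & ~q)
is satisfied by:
  {r: True, q: True}
  {r: True, q: False}
  {q: True, r: False}


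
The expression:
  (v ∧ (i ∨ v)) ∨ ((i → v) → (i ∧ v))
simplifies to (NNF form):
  i ∨ v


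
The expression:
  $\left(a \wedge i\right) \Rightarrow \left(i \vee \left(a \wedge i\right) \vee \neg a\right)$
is always true.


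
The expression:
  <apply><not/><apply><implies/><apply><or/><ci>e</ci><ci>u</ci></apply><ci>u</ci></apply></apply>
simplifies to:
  <apply><and/><ci>e</ci><apply><not/><ci>u</ci></apply></apply>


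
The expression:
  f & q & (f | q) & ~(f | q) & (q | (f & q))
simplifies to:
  False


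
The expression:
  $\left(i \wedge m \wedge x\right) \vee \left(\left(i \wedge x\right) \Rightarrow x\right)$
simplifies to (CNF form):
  $\text{True}$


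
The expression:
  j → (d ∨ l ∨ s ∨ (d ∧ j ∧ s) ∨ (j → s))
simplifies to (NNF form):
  d ∨ l ∨ s ∨ ¬j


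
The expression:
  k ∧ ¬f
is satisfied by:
  {k: True, f: False}


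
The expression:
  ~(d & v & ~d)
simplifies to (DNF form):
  True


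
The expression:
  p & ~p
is never true.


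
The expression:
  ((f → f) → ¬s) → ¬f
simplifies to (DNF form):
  s ∨ ¬f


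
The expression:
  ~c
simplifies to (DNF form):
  ~c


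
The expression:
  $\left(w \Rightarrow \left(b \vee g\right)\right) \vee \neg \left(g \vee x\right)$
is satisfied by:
  {b: True, g: True, w: False, x: False}
  {b: True, w: False, g: False, x: False}
  {g: True, b: False, w: False, x: False}
  {b: False, w: False, g: False, x: False}
  {x: True, b: True, g: True, w: False}
  {x: True, b: True, w: False, g: False}
  {x: True, g: True, b: False, w: False}
  {x: True, b: False, w: False, g: False}
  {b: True, w: True, g: True, x: False}
  {b: True, w: True, x: False, g: False}
  {w: True, g: True, x: False, b: False}
  {w: True, x: False, g: False, b: False}
  {b: True, w: True, x: True, g: True}
  {b: True, w: True, x: True, g: False}
  {w: True, x: True, g: True, b: False}


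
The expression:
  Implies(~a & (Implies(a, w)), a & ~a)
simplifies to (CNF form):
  a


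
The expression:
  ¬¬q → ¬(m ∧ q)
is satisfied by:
  {m: False, q: False}
  {q: True, m: False}
  {m: True, q: False}


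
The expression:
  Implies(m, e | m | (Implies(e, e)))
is always true.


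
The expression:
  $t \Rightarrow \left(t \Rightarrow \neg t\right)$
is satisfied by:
  {t: False}


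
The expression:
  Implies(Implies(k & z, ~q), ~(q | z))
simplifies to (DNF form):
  (z & ~z) | (k & q & z) | (~q & ~z) | (k & q & ~q) | (k & z & ~z) | (q & z & ~z) | (k & ~q & ~z) | (q & ~q & ~z)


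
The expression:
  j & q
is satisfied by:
  {j: True, q: True}


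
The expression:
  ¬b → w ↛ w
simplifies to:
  b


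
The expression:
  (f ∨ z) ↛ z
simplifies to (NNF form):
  f ∧ ¬z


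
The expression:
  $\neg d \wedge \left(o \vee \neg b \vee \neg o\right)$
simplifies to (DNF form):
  $\neg d$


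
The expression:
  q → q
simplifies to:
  True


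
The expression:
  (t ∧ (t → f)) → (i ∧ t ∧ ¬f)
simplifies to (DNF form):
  ¬f ∨ ¬t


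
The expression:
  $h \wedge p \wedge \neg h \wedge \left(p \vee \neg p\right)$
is never true.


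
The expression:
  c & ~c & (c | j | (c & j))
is never true.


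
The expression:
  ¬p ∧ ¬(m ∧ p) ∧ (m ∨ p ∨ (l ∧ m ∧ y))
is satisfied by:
  {m: True, p: False}


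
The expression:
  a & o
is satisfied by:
  {a: True, o: True}


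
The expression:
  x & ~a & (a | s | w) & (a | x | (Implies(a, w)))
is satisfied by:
  {s: True, w: True, x: True, a: False}
  {s: True, x: True, w: False, a: False}
  {w: True, x: True, s: False, a: False}


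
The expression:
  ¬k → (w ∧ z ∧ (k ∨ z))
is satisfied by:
  {k: True, w: True, z: True}
  {k: True, w: True, z: False}
  {k: True, z: True, w: False}
  {k: True, z: False, w: False}
  {w: True, z: True, k: False}


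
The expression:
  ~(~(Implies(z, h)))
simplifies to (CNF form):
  h | ~z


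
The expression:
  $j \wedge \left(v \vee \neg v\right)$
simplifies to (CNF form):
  $j$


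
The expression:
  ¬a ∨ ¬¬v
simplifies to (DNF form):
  v ∨ ¬a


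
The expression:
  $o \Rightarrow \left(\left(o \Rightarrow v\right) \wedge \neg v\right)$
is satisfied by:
  {o: False}


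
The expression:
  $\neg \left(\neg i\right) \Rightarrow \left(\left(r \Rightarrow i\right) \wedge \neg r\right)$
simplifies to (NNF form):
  $\neg i \vee \neg r$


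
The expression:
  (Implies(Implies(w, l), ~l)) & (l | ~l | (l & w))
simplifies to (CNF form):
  ~l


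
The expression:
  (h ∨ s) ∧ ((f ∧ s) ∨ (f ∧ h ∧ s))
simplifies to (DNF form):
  f ∧ s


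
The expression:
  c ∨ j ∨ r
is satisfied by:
  {r: True, c: True, j: True}
  {r: True, c: True, j: False}
  {r: True, j: True, c: False}
  {r: True, j: False, c: False}
  {c: True, j: True, r: False}
  {c: True, j: False, r: False}
  {j: True, c: False, r: False}


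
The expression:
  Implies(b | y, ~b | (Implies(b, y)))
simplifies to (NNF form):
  y | ~b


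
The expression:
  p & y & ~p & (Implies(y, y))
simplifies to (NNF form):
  False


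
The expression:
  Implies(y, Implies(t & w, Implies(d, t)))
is always true.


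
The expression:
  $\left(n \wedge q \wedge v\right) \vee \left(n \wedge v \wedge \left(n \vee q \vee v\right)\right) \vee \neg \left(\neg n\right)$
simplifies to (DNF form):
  $n$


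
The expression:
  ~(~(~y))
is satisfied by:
  {y: False}


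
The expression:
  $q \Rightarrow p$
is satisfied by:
  {p: True, q: False}
  {q: False, p: False}
  {q: True, p: True}


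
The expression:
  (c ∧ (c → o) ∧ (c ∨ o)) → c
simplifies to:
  True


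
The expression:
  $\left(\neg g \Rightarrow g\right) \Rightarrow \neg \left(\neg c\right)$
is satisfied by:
  {c: True, g: False}
  {g: False, c: False}
  {g: True, c: True}


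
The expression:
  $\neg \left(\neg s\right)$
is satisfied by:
  {s: True}


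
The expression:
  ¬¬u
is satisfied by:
  {u: True}


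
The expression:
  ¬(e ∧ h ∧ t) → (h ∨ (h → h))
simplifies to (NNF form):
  True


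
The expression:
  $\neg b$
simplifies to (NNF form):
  $\neg b$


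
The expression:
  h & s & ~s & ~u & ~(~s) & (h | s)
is never true.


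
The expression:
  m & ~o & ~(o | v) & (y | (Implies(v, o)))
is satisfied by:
  {m: True, v: False, o: False}


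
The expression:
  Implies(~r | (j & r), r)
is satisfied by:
  {r: True}


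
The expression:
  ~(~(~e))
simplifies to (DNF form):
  ~e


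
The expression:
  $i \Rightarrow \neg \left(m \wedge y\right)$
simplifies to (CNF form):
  $\neg i \vee \neg m \vee \neg y$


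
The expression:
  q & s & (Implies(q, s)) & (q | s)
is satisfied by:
  {s: True, q: True}


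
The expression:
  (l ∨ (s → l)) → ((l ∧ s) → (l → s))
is always true.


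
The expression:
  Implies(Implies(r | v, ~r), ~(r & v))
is always true.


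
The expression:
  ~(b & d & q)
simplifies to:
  ~b | ~d | ~q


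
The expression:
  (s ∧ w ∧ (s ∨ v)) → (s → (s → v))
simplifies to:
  v ∨ ¬s ∨ ¬w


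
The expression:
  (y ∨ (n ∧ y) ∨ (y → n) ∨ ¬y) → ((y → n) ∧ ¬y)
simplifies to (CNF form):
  ¬y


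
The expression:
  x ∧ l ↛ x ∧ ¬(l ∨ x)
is never true.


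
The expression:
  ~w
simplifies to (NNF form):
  ~w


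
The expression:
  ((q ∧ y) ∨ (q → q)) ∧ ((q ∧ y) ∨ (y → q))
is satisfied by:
  {q: True, y: False}
  {y: False, q: False}
  {y: True, q: True}


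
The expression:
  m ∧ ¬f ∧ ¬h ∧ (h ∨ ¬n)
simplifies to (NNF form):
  m ∧ ¬f ∧ ¬h ∧ ¬n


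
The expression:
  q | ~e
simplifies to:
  q | ~e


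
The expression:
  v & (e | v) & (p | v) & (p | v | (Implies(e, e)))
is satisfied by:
  {v: True}


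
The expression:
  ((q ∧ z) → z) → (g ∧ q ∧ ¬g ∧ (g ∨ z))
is never true.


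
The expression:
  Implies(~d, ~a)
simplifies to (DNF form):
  d | ~a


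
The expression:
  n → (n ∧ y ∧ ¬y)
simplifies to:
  ¬n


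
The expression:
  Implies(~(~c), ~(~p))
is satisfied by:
  {p: True, c: False}
  {c: False, p: False}
  {c: True, p: True}


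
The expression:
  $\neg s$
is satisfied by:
  {s: False}


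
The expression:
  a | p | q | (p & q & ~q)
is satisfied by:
  {a: True, q: True, p: True}
  {a: True, q: True, p: False}
  {a: True, p: True, q: False}
  {a: True, p: False, q: False}
  {q: True, p: True, a: False}
  {q: True, p: False, a: False}
  {p: True, q: False, a: False}


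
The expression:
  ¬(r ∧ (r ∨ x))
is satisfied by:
  {r: False}


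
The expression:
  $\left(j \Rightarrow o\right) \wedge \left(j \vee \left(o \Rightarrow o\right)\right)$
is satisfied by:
  {o: True, j: False}
  {j: False, o: False}
  {j: True, o: True}


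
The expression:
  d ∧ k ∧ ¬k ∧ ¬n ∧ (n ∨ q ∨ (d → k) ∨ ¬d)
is never true.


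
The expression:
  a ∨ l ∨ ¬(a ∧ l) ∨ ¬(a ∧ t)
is always true.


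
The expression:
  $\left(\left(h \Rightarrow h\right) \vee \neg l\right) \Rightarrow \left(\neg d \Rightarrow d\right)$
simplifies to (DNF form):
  $d$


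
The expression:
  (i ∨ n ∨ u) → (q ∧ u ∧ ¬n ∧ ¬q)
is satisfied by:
  {n: False, u: False, i: False}


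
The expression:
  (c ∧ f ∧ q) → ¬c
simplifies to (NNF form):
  ¬c ∨ ¬f ∨ ¬q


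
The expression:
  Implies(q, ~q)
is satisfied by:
  {q: False}


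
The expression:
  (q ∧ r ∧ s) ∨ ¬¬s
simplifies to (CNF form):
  s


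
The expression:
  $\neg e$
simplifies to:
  $\neg e$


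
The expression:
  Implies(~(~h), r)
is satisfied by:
  {r: True, h: False}
  {h: False, r: False}
  {h: True, r: True}


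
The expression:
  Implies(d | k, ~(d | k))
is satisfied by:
  {d: False, k: False}


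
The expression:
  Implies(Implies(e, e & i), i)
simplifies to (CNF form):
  e | i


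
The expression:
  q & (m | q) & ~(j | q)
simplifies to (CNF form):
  False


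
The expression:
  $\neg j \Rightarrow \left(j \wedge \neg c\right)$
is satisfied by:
  {j: True}


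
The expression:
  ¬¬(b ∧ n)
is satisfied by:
  {b: True, n: True}
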